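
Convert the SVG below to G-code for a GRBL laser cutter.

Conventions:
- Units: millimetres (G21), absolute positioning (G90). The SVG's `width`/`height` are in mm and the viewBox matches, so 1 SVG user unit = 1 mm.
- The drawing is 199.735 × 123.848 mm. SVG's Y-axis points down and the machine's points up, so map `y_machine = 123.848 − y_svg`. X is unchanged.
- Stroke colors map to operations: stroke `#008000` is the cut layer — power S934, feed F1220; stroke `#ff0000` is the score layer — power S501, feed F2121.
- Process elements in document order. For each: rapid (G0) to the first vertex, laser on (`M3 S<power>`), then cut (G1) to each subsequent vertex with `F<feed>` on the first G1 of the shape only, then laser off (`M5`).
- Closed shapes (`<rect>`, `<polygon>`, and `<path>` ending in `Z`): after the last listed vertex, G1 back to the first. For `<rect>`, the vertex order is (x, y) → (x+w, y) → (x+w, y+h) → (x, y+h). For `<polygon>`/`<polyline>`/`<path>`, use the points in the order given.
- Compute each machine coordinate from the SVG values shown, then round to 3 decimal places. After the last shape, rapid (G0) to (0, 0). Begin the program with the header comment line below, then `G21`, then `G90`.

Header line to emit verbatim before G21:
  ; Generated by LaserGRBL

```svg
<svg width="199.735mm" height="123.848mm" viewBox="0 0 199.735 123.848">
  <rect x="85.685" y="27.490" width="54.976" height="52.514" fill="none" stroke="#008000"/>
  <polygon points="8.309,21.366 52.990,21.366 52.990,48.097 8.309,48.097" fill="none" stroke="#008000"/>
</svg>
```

Since the viewBox matches the mm dimensions, user units are millimetres directly. The only transform is the Y-flip y_m = 123.848 − y_svg.

Shape 1 is a rectangle drawn with `<rect>`. Its stroke #008000 means cut at S934, F1220. After flipping Y the toolpath is (85.685,96.358) → (140.661,96.358) → (140.661,43.844) → (85.685,43.844) → (85.685,96.358), returning to the start.

Shape 2 is a rectangle drawn with `<polygon>`. Its stroke #008000 means cut at S934, F1220. After flipping Y the toolpath is (8.309,102.482) → (52.990,102.482) → (52.990,75.751) → (8.309,75.751) → (8.309,102.482), returning to the start.

; Generated by LaserGRBL
G21
G90
G0 X85.685 Y96.358
M3 S934
G1 X140.661 Y96.358 F1220
G1 X140.661 Y43.844
G1 X85.685 Y43.844
G1 X85.685 Y96.358
M5
G0 X8.309 Y102.482
M3 S934
G1 X52.990 Y102.482 F1220
G1 X52.990 Y75.751
G1 X8.309 Y75.751
G1 X8.309 Y102.482
M5
G0 X0.000 Y0.000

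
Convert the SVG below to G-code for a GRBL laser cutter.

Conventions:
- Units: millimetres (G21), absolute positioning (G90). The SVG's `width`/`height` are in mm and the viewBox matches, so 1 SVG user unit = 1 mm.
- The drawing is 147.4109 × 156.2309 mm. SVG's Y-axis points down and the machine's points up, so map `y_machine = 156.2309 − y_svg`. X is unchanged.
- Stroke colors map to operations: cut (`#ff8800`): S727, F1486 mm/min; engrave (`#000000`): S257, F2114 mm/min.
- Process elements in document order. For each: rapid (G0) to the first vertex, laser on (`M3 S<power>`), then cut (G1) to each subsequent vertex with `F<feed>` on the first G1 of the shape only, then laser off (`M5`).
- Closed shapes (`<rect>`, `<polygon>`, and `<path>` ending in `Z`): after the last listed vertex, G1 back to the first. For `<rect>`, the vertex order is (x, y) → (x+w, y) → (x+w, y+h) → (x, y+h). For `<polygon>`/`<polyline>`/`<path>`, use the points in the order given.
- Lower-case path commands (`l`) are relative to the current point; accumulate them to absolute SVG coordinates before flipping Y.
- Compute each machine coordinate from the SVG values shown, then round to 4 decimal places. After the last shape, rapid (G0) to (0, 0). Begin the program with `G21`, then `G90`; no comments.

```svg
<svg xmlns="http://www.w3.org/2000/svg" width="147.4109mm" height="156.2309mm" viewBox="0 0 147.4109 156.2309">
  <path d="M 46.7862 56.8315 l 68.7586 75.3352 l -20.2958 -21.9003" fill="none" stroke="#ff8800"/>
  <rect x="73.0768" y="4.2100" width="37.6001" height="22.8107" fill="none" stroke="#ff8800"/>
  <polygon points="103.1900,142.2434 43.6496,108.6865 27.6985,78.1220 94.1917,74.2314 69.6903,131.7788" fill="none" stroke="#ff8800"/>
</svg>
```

viewBox `0 0 147.4109 156.2309` with mm width/height → 1 unit = 1 mm. Flip: y_m = 156.2309 − y_svg.

**Shape 1** — `<path>` open polyline, stroke `#ff8800` → cut (S727, F1486). Machine vertices: (46.7862,99.3994) → (115.5448,24.0642) → (95.2490,45.9645). Open path.

**Shape 2** — `<rect>` rectangle, stroke `#ff8800` → cut (S727, F1486). Machine vertices: (73.0768,152.0209) → (110.6769,152.0209) → (110.6769,129.2102) → (73.0768,129.2102) → (73.0768,152.0209). Closed: final G1 returns to the first vertex.

**Shape 3** — `<polygon>` closed polygon, stroke `#ff8800` → cut (S727, F1486). Machine vertices: (103.1900,13.9875) → (43.6496,47.5444) → (27.6985,78.1089) → (94.1917,81.9995) → (69.6903,24.4521) → (103.1900,13.9875). Closed: final G1 returns to the first vertex.

G21
G90
G0 X46.7862 Y99.3994
M3 S727
G1 X115.5448 Y24.0642 F1486
G1 X95.2490 Y45.9645
M5
G0 X73.0768 Y152.0209
M3 S727
G1 X110.6769 Y152.0209 F1486
G1 X110.6769 Y129.2102
G1 X73.0768 Y129.2102
G1 X73.0768 Y152.0209
M5
G0 X103.1900 Y13.9875
M3 S727
G1 X43.6496 Y47.5444 F1486
G1 X27.6985 Y78.1089
G1 X94.1917 Y81.9995
G1 X69.6903 Y24.4521
G1 X103.1900 Y13.9875
M5
G0 X0.0000 Y0.0000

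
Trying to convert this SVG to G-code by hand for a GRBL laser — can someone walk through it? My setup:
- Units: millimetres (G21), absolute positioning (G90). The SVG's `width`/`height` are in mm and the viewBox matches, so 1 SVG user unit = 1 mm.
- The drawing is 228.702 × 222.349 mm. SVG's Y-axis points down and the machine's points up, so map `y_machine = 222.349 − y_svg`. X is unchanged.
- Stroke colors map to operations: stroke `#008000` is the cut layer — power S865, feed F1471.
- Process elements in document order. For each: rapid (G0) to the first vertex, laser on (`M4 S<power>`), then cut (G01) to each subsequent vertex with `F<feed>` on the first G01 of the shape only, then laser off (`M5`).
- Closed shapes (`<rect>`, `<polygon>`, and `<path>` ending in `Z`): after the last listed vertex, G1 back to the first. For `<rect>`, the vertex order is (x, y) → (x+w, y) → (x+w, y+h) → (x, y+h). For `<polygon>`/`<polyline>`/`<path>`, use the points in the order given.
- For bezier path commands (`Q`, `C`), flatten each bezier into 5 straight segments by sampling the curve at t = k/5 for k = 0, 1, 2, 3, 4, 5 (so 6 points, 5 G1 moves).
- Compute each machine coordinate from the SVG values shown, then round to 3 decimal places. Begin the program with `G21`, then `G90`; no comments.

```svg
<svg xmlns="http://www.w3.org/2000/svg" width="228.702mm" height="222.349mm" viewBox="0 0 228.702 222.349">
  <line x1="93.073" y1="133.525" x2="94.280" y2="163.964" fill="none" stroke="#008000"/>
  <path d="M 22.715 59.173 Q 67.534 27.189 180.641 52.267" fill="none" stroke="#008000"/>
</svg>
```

G21
G90
G0 X93.073 Y88.824
M4 S865
G01 X94.280 Y58.385 F1471
M5
G0 X22.715 Y163.176
M4 S865
G01 X43.374 Y173.687 F1471
G01 X69.496 Y179.633
G01 X101.081 Y181.014
G01 X138.130 Y177.831
G01 X180.641 Y170.082
M5

viewBox `0 0 228.702 222.349` with mm width/height → 1 unit = 1 mm. Flip: y_m = 222.349 − y_svg.

**Shape 1** — `<line>` line segment, stroke `#008000` → cut (S865, F1471). Machine vertices: (93.073,88.824) → (94.280,58.385). Open path.

**Shape 2** — `<path>` quadratic bezier, stroke `#008000` → cut (S865, F1471). Control points (SVG): P0=(22.715,59.173), P1=(67.534,27.189), P2=(180.641,52.267); sampled at t=k/5. Machine vertices: (22.715,163.176) → (43.374,173.687) → (69.496,179.633) → (101.081,181.014) → (138.130,177.831) → (180.641,170.082). Open path.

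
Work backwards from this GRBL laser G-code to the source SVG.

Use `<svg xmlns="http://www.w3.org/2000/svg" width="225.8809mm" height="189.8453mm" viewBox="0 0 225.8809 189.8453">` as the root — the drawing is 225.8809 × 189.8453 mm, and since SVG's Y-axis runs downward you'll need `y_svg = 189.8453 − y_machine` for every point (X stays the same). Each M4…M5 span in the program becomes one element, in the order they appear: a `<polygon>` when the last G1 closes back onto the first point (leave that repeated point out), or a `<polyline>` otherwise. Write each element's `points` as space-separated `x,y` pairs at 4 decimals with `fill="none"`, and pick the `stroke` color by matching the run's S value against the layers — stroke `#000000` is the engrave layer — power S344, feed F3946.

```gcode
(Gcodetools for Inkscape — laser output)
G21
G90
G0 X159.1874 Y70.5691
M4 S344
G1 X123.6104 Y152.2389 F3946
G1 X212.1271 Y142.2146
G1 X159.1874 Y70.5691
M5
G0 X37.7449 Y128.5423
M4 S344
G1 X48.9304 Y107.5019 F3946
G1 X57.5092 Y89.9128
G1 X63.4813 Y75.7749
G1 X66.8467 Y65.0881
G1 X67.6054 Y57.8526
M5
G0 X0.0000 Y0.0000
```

Each laser-on run becomes one SVG element. Flip Y back into SVG space with y_svg = 189.8453 − y_machine. Every run uses S344, so all elements get stroke `#000000` (engrave).

Run 1: The run returns to its start, so emit a `<polygon>` with points (Y-flipped): 159.1874,119.2762 123.6104,37.6064 212.1271,47.6307.

Run 2: The run is open, so emit a `<polyline>` with points (Y-flipped): 37.7449,61.3030 48.9304,82.3434 57.5092,99.9325 63.4813,114.0704 66.8467,124.7572 67.6054,131.9927.

<svg xmlns="http://www.w3.org/2000/svg" width="225.8809mm" height="189.8453mm" viewBox="0 0 225.8809 189.8453">
  <polygon points="159.1874,119.2762 123.6104,37.6064 212.1271,47.6307" fill="none" stroke="#000000"/>
  <polyline points="37.7449,61.3030 48.9304,82.3434 57.5092,99.9325 63.4813,114.0704 66.8467,124.7572 67.6054,131.9927" fill="none" stroke="#000000"/>
</svg>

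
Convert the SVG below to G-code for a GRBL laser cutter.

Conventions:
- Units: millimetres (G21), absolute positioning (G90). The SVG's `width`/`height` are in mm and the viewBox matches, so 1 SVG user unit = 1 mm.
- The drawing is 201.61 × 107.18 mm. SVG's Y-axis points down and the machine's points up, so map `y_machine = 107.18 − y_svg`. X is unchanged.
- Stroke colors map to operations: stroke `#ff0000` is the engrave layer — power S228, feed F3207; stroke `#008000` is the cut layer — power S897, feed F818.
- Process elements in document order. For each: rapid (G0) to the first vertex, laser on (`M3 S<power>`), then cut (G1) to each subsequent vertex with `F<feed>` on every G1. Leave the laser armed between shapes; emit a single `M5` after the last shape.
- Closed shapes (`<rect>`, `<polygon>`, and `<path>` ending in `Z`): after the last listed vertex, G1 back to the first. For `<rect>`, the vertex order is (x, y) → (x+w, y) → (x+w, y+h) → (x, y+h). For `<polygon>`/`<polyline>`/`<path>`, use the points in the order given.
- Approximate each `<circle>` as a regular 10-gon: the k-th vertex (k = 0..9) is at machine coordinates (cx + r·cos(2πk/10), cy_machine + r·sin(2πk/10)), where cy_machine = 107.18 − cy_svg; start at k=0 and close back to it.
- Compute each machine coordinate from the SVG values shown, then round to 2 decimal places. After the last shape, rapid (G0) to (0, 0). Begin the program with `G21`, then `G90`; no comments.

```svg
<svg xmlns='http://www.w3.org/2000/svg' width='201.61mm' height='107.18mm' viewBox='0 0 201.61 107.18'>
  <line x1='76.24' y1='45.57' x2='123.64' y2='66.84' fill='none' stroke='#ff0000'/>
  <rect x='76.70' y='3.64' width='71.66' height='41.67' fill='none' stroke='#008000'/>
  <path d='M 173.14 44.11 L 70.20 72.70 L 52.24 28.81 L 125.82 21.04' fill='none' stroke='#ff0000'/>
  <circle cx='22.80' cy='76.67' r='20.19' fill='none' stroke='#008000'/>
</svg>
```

G21
G90
G0 X76.24 Y61.61
M3 S228
G1 X123.64 Y40.34 F3207
G0 X76.70 Y103.54
M3 S897
G1 X148.36 Y103.54 F818
G1 X148.36 Y61.87 F818
G1 X76.70 Y61.87 F818
G1 X76.70 Y103.54 F818
G0 X173.14 Y63.07
M3 S228
G1 X70.20 Y34.48 F3207
G1 X52.24 Y78.37 F3207
G1 X125.82 Y86.14 F3207
G0 X42.99 Y30.51
M3 S897
G1 X39.13 Y42.38 F818
G1 X29.04 Y49.71 F818
G1 X16.56 Y49.71 F818
G1 X6.47 Y42.38 F818
G1 X2.61 Y30.51 F818
G1 X6.47 Y18.64 F818
G1 X16.56 Y11.31 F818
G1 X29.04 Y11.31 F818
G1 X39.13 Y18.64 F818
G1 X42.99 Y30.51 F818
M5
G0 X0.00 Y0.00

viewBox `0 0 201.61 107.18` with mm width/height → 1 unit = 1 mm. Flip: y_m = 107.18 − y_svg.

**Shape 1** — `<line>` line segment, stroke `#ff0000` → engrave (S228, F3207). Machine vertices: (76.24,61.61) → (123.64,40.34). Open path.

**Shape 2** — `<rect>` rectangle, stroke `#008000` → cut (S897, F818). Machine vertices: (76.70,103.54) → (148.36,103.54) → (148.36,61.87) → (76.70,61.87) → (76.70,103.54). Closed: final G1 returns to the first vertex.

**Shape 3** — `<path>` open polyline, stroke `#ff0000` → engrave (S228, F3207). Machine vertices: (173.14,63.07) → (70.20,34.48) → (52.24,78.37) → (125.82,86.14). Open path.

**Shape 4** — `<circle>` circle, stroke `#008000` → cut (S897, F818). Machine vertices: (42.99,30.51) → (39.13,42.38) → (29.04,49.71) → (16.56,49.71) → (6.47,42.38) → (2.61,30.51) → (6.47,18.64) → (16.56,11.31) → (29.04,11.31) → (39.13,18.64) → (42.99,30.51). Closed: final G1 returns to the first vertex.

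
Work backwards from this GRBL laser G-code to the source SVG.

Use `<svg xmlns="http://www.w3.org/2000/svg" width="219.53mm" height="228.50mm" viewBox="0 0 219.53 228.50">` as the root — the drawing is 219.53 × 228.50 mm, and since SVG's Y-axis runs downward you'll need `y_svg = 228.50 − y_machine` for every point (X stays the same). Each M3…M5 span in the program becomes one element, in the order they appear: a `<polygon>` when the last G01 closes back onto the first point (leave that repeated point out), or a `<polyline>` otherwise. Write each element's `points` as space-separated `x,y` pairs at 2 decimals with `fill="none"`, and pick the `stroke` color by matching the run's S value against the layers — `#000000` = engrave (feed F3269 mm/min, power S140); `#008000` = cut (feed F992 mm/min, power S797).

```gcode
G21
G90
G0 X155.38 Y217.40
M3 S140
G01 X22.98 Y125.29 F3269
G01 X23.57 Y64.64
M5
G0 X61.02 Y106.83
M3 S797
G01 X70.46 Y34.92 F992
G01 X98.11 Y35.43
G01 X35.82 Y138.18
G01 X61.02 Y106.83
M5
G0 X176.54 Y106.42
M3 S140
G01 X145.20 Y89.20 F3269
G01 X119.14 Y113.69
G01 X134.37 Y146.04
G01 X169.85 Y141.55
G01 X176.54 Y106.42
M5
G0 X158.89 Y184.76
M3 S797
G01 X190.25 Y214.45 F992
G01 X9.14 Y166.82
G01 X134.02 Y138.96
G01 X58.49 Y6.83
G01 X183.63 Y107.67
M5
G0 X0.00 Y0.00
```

Machine Y-up, SVG Y-down with viewBox height 228.50, so y_svg = 228.50 − y_machine; X carries over.

Run 1: S140 ⇒ engrave layer `#000000`. The run is open, so emit a `<polyline>` with points (Y-flipped): 155.38,11.10 22.98,103.21 23.57,163.86.

Run 2: the run's S797 means `#008000` (cut). The run returns to its start, so emit a `<polygon>` with points (Y-flipped): 61.02,121.67 70.46,193.58 98.11,193.07 35.82,90.32.

Run 3: the run's S140 means `#000000` (engrave). The run returns to its start, so emit a `<polygon>` with points (Y-flipped): 176.54,122.08 145.20,139.30 119.14,114.81 134.37,82.46 169.85,86.95.

Run 4: power S797 maps to stroke `#008000` (cut). The run is open, so emit a `<polyline>` with points (Y-flipped): 158.89,43.74 190.25,14.05 9.14,61.68 134.02,89.54 58.49,221.67 183.63,120.83.

<svg xmlns="http://www.w3.org/2000/svg" width="219.53mm" height="228.50mm" viewBox="0 0 219.53 228.50">
  <polyline points="155.38,11.10 22.98,103.21 23.57,163.86" fill="none" stroke="#000000"/>
  <polygon points="61.02,121.67 70.46,193.58 98.11,193.07 35.82,90.32" fill="none" stroke="#008000"/>
  <polygon points="176.54,122.08 145.20,139.30 119.14,114.81 134.37,82.46 169.85,86.95" fill="none" stroke="#000000"/>
  <polyline points="158.89,43.74 190.25,14.05 9.14,61.68 134.02,89.54 58.49,221.67 183.63,120.83" fill="none" stroke="#008000"/>
</svg>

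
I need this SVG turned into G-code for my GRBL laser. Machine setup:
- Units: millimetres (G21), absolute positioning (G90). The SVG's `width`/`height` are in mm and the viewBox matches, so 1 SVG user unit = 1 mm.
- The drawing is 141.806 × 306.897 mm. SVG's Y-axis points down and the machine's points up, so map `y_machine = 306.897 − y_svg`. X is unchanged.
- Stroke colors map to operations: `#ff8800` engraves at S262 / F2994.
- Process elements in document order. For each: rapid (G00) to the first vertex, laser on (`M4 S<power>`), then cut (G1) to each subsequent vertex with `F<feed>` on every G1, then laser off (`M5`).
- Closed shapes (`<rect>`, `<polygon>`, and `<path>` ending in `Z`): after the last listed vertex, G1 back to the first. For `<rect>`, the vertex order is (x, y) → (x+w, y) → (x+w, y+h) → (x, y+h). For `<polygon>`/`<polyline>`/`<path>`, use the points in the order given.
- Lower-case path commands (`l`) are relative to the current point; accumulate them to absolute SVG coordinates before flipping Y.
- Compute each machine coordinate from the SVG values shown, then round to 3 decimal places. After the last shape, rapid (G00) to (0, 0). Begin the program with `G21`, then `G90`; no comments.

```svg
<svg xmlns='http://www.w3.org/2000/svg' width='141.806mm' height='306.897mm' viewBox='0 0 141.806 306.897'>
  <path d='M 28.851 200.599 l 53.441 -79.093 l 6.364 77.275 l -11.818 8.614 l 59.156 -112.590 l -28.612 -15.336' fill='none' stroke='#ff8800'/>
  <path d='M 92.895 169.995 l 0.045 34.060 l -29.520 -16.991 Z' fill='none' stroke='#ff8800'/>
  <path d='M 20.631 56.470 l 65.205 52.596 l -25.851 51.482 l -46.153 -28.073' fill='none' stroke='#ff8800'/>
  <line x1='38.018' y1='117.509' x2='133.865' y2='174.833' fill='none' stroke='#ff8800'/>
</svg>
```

G21
G90
G00 X28.851 Y106.298
M4 S262
G1 X82.292 Y185.391 F2994
G1 X88.656 Y108.116 F2994
G1 X76.838 Y99.502 F2994
G1 X135.994 Y212.092 F2994
G1 X107.382 Y227.428 F2994
M5
G00 X92.895 Y136.902
M4 S262
G1 X92.940 Y102.842 F2994
G1 X63.420 Y119.833 F2994
G1 X92.895 Y136.902 F2994
M5
G00 X20.631 Y250.427
M4 S262
G1 X85.836 Y197.831 F2994
G1 X59.985 Y146.349 F2994
G1 X13.832 Y174.422 F2994
M5
G00 X38.018 Y189.388
M4 S262
G1 X133.865 Y132.064 F2994
M5
G00 X0.000 Y0.000

Since the viewBox matches the mm dimensions, user units are millimetres directly. The only transform is the Y-flip y_m = 306.897 − y_svg.

Shape 1 is a open polyline drawn with `<path>`. Its stroke #ff8800 means engrave at S262, F2994. After flipping Y the toolpath is (28.851,106.298) → (82.292,185.391) → (88.656,108.116) → (76.838,99.502) → (135.994,212.092) → (107.382,227.428).

Shape 2 is a regular polygon drawn with `<path>`. Its stroke #ff8800 means engrave at S262, F2994. After flipping Y the toolpath is (92.895,136.902) → (92.940,102.842) → (63.420,119.833) → (92.895,136.902), returning to the start.

Shape 3 is a open polyline drawn with `<path>`. Its stroke #ff8800 means engrave at S262, F2994. After flipping Y the toolpath is (20.631,250.427) → (85.836,197.831) → (59.985,146.349) → (13.832,174.422).

Shape 4 is a line segment drawn with `<line>`. Its stroke #ff8800 means engrave at S262, F2994. After flipping Y the toolpath is (38.018,189.388) → (133.865,132.064).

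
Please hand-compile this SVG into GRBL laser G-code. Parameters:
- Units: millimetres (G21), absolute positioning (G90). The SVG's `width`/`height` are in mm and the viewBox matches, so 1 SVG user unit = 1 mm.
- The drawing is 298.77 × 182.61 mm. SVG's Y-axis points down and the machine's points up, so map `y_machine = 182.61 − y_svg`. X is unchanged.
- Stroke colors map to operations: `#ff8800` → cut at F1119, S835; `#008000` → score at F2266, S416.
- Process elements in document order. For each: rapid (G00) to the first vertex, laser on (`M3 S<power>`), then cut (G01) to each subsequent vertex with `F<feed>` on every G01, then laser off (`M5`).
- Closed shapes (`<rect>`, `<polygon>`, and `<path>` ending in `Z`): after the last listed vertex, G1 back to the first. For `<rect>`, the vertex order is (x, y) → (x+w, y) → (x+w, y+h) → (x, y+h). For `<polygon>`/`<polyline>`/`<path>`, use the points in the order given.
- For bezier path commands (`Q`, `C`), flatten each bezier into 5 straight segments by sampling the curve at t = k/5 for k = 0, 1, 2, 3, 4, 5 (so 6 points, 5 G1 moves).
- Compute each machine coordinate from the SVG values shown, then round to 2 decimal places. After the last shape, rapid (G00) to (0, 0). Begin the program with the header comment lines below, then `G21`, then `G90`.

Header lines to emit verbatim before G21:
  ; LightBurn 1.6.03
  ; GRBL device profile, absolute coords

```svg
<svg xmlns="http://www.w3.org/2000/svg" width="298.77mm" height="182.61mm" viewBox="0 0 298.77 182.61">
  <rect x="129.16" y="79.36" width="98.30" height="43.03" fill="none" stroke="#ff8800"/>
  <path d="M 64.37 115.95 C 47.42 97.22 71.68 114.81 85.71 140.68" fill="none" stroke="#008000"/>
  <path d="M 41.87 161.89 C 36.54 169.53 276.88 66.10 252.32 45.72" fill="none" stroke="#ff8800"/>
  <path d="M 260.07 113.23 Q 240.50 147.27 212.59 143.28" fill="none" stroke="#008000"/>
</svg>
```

Since the viewBox matches the mm dimensions, user units are millimetres directly. The only transform is the Y-flip y_m = 182.61 − y_svg.

Shape 1 is a rectangle drawn with `<rect>`. Its stroke #ff8800 means cut at S835, F1119. After flipping Y the toolpath is (129.16,103.25) → (227.46,103.25) → (227.46,60.22) → (129.16,60.22) → (129.16,103.25), returning to the start.

Shape 2 is a cubic bezier drawn with `<path>`. Its stroke #008000 means score at S416, F2266. After flipping Y the toolpath is (64.37,66.66) → (58.73,73.76) → (60.52,73.50) → (67.26,67.21) → (76.48,56.23) → (85.71,41.93).

Shape 3 is a cubic bezier drawn with `<path>`. Its stroke #ff8800 means cut at S835, F1119. After flipping Y the toolpath is (41.87,20.72) → (64.07,27.91) → (120.72,52.44) → (187.32,84.99) → (239.35,116.25) → (252.32,136.89).

Shape 4 is a quadratic bezier drawn with `<path>`. Its stroke #008000 means score at S416, F2266. After flipping Y the toolpath is (260.07,69.38) → (251.91,57.29) → (243.08,48.23) → (233.58,42.22) → (223.42,39.26) → (212.59,39.33).

; LightBurn 1.6.03
; GRBL device profile, absolute coords
G21
G90
G00 X129.16 Y103.25
M3 S835
G01 X227.46 Y103.25 F1119
G01 X227.46 Y60.22 F1119
G01 X129.16 Y60.22 F1119
G01 X129.16 Y103.25 F1119
M5
G00 X64.37 Y66.66
M3 S416
G01 X58.73 Y73.76 F2266
G01 X60.52 Y73.50 F2266
G01 X67.26 Y67.21 F2266
G01 X76.48 Y56.23 F2266
G01 X85.71 Y41.93 F2266
M5
G00 X41.87 Y20.72
M3 S835
G01 X64.07 Y27.91 F1119
G01 X120.72 Y52.44 F1119
G01 X187.32 Y84.99 F1119
G01 X239.35 Y116.25 F1119
G01 X252.32 Y136.89 F1119
M5
G00 X260.07 Y69.38
M3 S416
G01 X251.91 Y57.29 F2266
G01 X243.08 Y48.23 F2266
G01 X233.58 Y42.22 F2266
G01 X223.42 Y39.26 F2266
G01 X212.59 Y39.33 F2266
M5
G00 X0.00 Y0.00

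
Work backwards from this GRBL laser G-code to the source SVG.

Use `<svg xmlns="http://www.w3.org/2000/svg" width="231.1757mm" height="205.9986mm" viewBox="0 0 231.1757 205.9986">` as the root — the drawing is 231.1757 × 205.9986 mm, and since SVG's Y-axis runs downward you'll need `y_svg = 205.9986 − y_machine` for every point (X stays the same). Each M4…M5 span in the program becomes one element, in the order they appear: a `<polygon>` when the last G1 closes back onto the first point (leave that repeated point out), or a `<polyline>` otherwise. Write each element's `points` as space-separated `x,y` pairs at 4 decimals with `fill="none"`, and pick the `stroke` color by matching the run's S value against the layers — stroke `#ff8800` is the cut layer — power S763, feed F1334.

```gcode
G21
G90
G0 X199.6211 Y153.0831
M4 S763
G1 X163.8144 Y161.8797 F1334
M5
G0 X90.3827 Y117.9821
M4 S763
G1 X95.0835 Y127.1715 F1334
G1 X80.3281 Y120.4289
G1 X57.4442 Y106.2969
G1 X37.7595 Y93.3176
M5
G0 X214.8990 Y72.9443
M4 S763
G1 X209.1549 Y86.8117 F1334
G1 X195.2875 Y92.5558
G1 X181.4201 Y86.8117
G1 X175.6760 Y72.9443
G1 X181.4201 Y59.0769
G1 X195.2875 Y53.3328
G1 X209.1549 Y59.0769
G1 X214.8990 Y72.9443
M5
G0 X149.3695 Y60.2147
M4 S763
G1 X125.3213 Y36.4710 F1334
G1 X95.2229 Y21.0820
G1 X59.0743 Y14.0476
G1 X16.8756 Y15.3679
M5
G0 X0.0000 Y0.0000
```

y_svg = 205.9986 − y_m. Every run uses S763, so all elements get stroke `#ff8800` (cut).

[1] open run; points: 199.6211,52.9155 163.8144,44.1189

[2] open run; points: 90.3827,88.0165 95.0835,78.8271 80.3281,85.5697 57.4442,99.7017 37.7595,112.6810

[3] closed run; points: 214.8990,133.0543 209.1549,119.1869 195.2875,113.4428 181.4201,119.1869 175.6760,133.0543 181.4201,146.9217 195.2875,152.6658 209.1549,146.9217

[4] open run; points: 149.3695,145.7839 125.3213,169.5276 95.2229,184.9166 59.0743,191.9510 16.8756,190.6307

<svg xmlns="http://www.w3.org/2000/svg" width="231.1757mm" height="205.9986mm" viewBox="0 0 231.1757 205.9986">
  <polyline points="199.6211,52.9155 163.8144,44.1189" fill="none" stroke="#ff8800"/>
  <polyline points="90.3827,88.0165 95.0835,78.8271 80.3281,85.5697 57.4442,99.7017 37.7595,112.6810" fill="none" stroke="#ff8800"/>
  <polygon points="214.8990,133.0543 209.1549,119.1869 195.2875,113.4428 181.4201,119.1869 175.6760,133.0543 181.4201,146.9217 195.2875,152.6658 209.1549,146.9217" fill="none" stroke="#ff8800"/>
  <polyline points="149.3695,145.7839 125.3213,169.5276 95.2229,184.9166 59.0743,191.9510 16.8756,190.6307" fill="none" stroke="#ff8800"/>
</svg>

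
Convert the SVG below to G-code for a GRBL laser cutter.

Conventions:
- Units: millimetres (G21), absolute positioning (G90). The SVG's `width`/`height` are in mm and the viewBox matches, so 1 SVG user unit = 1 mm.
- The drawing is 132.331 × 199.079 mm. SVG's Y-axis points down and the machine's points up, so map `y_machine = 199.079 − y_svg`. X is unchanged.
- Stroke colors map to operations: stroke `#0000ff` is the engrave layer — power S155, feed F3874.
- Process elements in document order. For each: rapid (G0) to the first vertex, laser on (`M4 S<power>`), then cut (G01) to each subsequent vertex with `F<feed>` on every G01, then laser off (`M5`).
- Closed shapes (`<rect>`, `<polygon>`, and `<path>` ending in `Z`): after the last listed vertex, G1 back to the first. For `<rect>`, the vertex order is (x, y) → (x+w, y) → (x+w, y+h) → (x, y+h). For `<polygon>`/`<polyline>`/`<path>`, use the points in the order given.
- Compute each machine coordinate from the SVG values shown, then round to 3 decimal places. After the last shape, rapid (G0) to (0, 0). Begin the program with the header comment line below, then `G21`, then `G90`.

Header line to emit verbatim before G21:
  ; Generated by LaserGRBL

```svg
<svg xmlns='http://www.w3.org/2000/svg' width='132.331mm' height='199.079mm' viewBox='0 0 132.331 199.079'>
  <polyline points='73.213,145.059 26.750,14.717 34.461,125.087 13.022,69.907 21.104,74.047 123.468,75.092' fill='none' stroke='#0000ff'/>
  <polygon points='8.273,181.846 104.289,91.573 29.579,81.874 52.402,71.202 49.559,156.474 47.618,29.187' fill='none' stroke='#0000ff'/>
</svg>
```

; Generated by LaserGRBL
G21
G90
G0 X73.213 Y54.020
M4 S155
G01 X26.750 Y184.362 F3874
G01 X34.461 Y73.992 F3874
G01 X13.022 Y129.172 F3874
G01 X21.104 Y125.032 F3874
G01 X123.468 Y123.987 F3874
M5
G0 X8.273 Y17.233
M4 S155
G01 X104.289 Y107.506 F3874
G01 X29.579 Y117.205 F3874
G01 X52.402 Y127.877 F3874
G01 X49.559 Y42.605 F3874
G01 X47.618 Y169.892 F3874
G01 X8.273 Y17.233 F3874
M5
G0 X0.000 Y0.000

1 u = 1 mm; y_m = 199.079 − y.

[1] `<polyline>` open polyline, #0000ff→engrave S155 F3874: (73.213,54.020) → (26.750,184.362) → (34.461,73.992) → (13.022,129.172) → (21.104,125.032) → (123.468,123.987)

[2] `<polygon>` closed polygon, #0000ff→engrave S155 F3874: (8.273,17.233) → (104.289,107.506) → (29.579,117.205) → (52.402,127.877) → (49.559,42.605) → (47.618,169.892) → (8.273,17.233) (closed)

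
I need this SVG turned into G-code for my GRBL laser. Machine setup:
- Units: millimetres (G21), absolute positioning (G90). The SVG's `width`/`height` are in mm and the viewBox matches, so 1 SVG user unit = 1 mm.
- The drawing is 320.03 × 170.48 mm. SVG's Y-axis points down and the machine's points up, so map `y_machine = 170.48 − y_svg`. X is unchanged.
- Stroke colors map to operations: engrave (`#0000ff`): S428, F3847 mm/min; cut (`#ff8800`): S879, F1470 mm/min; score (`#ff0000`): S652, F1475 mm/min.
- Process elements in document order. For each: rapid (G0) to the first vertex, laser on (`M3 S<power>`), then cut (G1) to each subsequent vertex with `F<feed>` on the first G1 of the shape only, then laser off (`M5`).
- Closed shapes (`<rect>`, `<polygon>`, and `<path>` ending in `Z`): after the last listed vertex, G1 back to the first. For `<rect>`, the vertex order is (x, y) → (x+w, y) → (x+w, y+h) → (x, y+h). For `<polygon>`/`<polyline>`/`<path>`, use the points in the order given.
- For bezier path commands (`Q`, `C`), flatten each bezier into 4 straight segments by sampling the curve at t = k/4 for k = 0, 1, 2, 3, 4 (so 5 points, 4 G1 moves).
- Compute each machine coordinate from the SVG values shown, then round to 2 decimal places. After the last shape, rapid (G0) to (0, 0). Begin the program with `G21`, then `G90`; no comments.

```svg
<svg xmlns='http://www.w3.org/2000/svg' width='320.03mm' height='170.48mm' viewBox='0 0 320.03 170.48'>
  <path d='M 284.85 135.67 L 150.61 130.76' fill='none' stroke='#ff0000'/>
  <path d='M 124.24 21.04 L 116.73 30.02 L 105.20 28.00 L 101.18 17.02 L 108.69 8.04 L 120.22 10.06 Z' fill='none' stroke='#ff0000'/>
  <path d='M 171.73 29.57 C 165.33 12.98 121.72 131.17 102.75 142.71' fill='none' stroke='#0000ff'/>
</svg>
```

G21
G90
G0 X284.85 Y34.81
M3 S652
G1 X150.61 Y39.72 F1475
M5
G0 X124.24 Y149.44
M3 S652
G1 X116.73 Y140.46 F1475
G1 X105.20 Y142.48
G1 X101.18 Y153.46
G1 X108.69 Y162.44
G1 X120.22 Y160.42
G1 X124.24 Y149.44
M5
G0 X171.73 Y140.91
M3 S428
G1 X160.92 Y131.85 F3847
G1 X141.95 Y94.89
G1 X120.63 Y52.65
G1 X102.75 Y27.77
M5
G0 X0.00 Y0.00

1 u = 1 mm; y_m = 170.48 − y.

[1] `<path>` line segment, #ff0000→score S652 F1475: (284.85,34.81) → (150.61,39.72)

[2] `<path>` regular polygon, #ff0000→score S652 F1475: (124.24,149.44) → (116.73,140.46) → (105.20,142.48) → (101.18,153.46) → (108.69,162.44) → (120.22,160.42) → (124.24,149.44) (closed)

[3] `<path>` cubic bezier, #0000ff→engrave S428 F3847: (171.73,140.91) → (160.92,131.85) → (141.95,94.89) → (120.63,52.65) → (102.75,27.77)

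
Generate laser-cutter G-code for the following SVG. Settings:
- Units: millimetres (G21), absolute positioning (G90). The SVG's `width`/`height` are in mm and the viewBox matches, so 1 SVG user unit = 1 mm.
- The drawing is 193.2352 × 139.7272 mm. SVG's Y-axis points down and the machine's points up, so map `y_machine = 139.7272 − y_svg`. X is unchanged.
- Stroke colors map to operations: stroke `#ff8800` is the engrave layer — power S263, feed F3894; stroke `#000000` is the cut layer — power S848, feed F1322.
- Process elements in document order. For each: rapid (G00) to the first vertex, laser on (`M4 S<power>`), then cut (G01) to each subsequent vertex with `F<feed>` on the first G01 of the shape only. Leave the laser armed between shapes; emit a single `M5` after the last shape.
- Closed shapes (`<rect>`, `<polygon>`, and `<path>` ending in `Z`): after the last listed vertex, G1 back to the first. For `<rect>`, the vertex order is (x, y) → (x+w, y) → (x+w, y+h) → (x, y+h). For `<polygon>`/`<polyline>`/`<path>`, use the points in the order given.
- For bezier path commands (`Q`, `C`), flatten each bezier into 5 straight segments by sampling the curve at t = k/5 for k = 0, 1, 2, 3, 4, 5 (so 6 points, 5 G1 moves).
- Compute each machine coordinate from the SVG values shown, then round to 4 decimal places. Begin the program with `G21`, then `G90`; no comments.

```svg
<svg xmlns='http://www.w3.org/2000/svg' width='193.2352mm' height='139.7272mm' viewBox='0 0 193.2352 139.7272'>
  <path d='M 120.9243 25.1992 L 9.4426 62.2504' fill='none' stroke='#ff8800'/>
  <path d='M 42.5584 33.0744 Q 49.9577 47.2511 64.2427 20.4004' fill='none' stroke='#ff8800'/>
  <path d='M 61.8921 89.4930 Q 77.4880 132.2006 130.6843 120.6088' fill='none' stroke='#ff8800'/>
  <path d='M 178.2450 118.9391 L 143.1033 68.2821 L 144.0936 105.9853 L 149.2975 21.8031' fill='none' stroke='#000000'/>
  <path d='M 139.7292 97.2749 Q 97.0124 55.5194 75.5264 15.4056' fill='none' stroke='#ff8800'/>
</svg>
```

G21
G90
G00 X120.9243 Y114.5280
M4 S263
G01 X9.4426 Y77.4768 F3894
G00 X42.5584 Y106.6528
M4 S263
G01 X45.7935 Y102.6232 F3894
G01 X49.5796 Y101.8758
G01 X53.9164 Y104.4106
G01 X58.8041 Y110.2276
G01 X64.2427 Y119.3268
G00 X61.8921 Y50.2342
M4 S263
G01 X69.6345 Y35.3231 F3894
G01 X80.3849 Y24.7560
G01 X94.1433 Y18.5329
G01 X110.9098 Y16.6537
G01 X130.6843 Y19.1184
G00 X178.2450 Y20.7881
M4 S848
G01 X143.1033 Y71.4451 F1322
G01 X144.0936 Y33.7419
G01 X149.2975 Y117.9241
G00 X139.7292 Y42.4523
M4 S263
G01 X123.4917 Y59.0888 F3894
G01 X108.9527 Y75.5940
G01 X96.1121 Y91.9679
G01 X84.9700 Y108.2104
G01 X75.5264 Y124.3216
M5

Since the viewBox matches the mm dimensions, user units are millimetres directly. The only transform is the Y-flip y_m = 139.7272 − y_svg.

Shape 1 is a line segment drawn with `<path>`. Its stroke #ff8800 means engrave at S263, F3894. After flipping Y the toolpath is (120.9243,114.5280) → (9.4426,77.4768).

Shape 2 is a quadratic bezier drawn with `<path>`. Its stroke #ff8800 means engrave at S263, F3894. After flipping Y the toolpath is (42.5584,106.6528) → (45.7935,102.6232) → (49.5796,101.8758) → (53.9164,104.4106) → (58.8041,110.2276) → (64.2427,119.3268).

Shape 3 is a quadratic bezier drawn with `<path>`. Its stroke #ff8800 means engrave at S263, F3894. After flipping Y the toolpath is (61.8921,50.2342) → (69.6345,35.3231) → (80.3849,24.7560) → (94.1433,18.5329) → (110.9098,16.6537) → (130.6843,19.1184).

Shape 4 is a open polyline drawn with `<path>`. Its stroke #000000 means cut at S848, F1322. After flipping Y the toolpath is (178.2450,20.7881) → (143.1033,71.4451) → (144.0936,33.7419) → (149.2975,117.9241).

Shape 5 is a quadratic bezier drawn with `<path>`. Its stroke #ff8800 means engrave at S263, F3894. After flipping Y the toolpath is (139.7292,42.4523) → (123.4917,59.0888) → (108.9527,75.5940) → (96.1121,91.9679) → (84.9700,108.2104) → (75.5264,124.3216).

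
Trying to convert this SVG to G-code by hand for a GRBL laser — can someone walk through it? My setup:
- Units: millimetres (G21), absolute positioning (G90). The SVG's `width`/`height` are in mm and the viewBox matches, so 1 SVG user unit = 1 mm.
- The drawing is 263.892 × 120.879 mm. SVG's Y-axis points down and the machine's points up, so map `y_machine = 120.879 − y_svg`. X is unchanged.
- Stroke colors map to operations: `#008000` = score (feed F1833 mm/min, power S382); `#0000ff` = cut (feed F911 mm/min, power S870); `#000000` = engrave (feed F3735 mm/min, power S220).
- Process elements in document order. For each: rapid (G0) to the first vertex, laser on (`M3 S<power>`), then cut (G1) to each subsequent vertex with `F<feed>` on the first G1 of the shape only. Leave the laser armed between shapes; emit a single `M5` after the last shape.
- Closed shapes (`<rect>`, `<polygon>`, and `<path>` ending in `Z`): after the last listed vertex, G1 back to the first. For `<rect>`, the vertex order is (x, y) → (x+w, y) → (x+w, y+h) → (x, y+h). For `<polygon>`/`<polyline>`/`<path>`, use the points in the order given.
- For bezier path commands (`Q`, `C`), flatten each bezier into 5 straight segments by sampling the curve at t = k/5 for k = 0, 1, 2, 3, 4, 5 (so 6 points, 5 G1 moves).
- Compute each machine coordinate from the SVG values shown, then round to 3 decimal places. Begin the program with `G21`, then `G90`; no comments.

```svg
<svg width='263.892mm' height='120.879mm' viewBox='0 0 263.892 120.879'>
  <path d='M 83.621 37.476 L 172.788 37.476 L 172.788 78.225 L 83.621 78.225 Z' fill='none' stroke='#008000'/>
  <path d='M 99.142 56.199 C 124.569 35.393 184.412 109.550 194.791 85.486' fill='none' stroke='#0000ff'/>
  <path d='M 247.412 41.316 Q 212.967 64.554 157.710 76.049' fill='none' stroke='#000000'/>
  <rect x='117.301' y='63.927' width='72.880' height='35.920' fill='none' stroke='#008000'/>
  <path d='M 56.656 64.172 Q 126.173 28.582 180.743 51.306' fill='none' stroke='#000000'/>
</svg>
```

viewBox `0 0 263.892 120.879` with mm width/height → 1 unit = 1 mm. Flip: y_m = 120.879 − y_svg.

**Shape 1** — `<path>` rectangle, stroke `#008000` → score (S382, F1833). Machine vertices: (83.621,83.403) → (172.788,83.403) → (172.788,42.654) → (83.621,42.654) → (83.621,83.403). Closed: final G1 returns to the first vertex.

**Shape 2** — `<path>` cubic bezier, stroke `#0000ff` → cut (S870, F911). Control points (SVG): P0=(99.142,56.199), P1=(124.569,35.393), P2=(184.412,109.550), P3=(194.791,85.486); sampled at t=k/5. Machine vertices: (99.142,64.680) → (117.857,67.314) → (140.806,56.429) → (163.962,41.299) → (183.299,31.196) → (194.791,35.393). Open path.

**Shape 3** — `<path>` quadratic bezier, stroke `#000000` → engrave (S220, F3735). Control points (SVG): P0=(247.412,41.316), P1=(212.967,64.554), P2=(157.710,76.049); sampled at t=k/5. Machine vertices: (247.412,79.563) → (232.802,70.738) → (216.526,62.851) → (198.586,55.905) → (178.980,49.898) → (157.710,44.830). Open path.

**Shape 4** — `<rect>` rectangle, stroke `#008000` → score (S382, F1833). Machine vertices: (117.301,56.952) → (190.181,56.952) → (190.181,21.032) → (117.301,21.032) → (117.301,56.952). Closed: final G1 returns to the first vertex.

**Shape 5** — `<path>` quadratic bezier, stroke `#000000` → engrave (S220, F3735). Control points (SVG): P0=(56.656,64.172), P1=(126.173,28.582), P2=(180.743,51.306); sampled at t=k/5. Machine vertices: (56.656,56.707) → (83.865,68.610) → (109.878,75.849) → (134.695,78.422) → (158.317,76.330) → (180.743,69.573). Open path.

G21
G90
G0 X83.621 Y83.403
M3 S382
G1 X172.788 Y83.403 F1833
G1 X172.788 Y42.654
G1 X83.621 Y42.654
G1 X83.621 Y83.403
G0 X99.142 Y64.680
M3 S870
G1 X117.857 Y67.314 F911
G1 X140.806 Y56.429
G1 X163.962 Y41.299
G1 X183.299 Y31.196
G1 X194.791 Y35.393
G0 X247.412 Y79.563
M3 S220
G1 X232.802 Y70.738 F3735
G1 X216.526 Y62.851
G1 X198.586 Y55.905
G1 X178.980 Y49.898
G1 X157.710 Y44.830
G0 X117.301 Y56.952
M3 S382
G1 X190.181 Y56.952 F1833
G1 X190.181 Y21.032
G1 X117.301 Y21.032
G1 X117.301 Y56.952
G0 X56.656 Y56.707
M3 S220
G1 X83.865 Y68.610 F3735
G1 X109.878 Y75.849
G1 X134.695 Y78.422
G1 X158.317 Y76.330
G1 X180.743 Y69.573
M5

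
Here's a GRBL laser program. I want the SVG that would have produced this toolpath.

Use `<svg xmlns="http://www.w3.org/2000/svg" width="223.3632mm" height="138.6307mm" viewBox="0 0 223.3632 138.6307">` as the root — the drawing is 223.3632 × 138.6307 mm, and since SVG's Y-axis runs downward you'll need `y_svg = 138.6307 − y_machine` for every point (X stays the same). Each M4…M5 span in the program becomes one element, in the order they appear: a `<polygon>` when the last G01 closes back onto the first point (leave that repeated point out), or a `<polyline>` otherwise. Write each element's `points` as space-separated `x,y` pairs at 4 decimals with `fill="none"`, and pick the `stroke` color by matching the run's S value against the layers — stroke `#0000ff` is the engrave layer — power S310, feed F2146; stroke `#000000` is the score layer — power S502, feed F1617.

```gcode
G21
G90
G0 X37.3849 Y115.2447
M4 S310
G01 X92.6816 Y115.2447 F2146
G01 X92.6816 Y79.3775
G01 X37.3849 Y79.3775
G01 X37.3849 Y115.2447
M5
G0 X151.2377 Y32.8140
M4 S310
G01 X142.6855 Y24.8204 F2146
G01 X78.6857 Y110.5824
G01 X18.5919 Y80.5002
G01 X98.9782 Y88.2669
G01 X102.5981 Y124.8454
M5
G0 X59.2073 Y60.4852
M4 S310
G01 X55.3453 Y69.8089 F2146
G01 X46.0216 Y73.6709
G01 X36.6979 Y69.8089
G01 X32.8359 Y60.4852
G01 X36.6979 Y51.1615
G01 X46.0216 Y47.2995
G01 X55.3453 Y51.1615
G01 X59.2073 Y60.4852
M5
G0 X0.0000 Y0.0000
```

<svg xmlns="http://www.w3.org/2000/svg" width="223.3632mm" height="138.6307mm" viewBox="0 0 223.3632 138.6307">
  <polygon points="37.3849,23.3860 92.6816,23.3860 92.6816,59.2532 37.3849,59.2532" fill="none" stroke="#0000ff"/>
  <polyline points="151.2377,105.8167 142.6855,113.8103 78.6857,28.0483 18.5919,58.1305 98.9782,50.3638 102.5981,13.7853" fill="none" stroke="#0000ff"/>
  <polygon points="59.2073,78.1455 55.3453,68.8218 46.0216,64.9598 36.6979,68.8218 32.8359,78.1455 36.6979,87.4692 46.0216,91.3312 55.3453,87.4692" fill="none" stroke="#0000ff"/>
</svg>

Each laser-on run becomes one SVG element. Flip Y back into SVG space with y_svg = 138.6307 − y_machine. Every run uses S310, so all elements get stroke `#0000ff` (engrave).

Run 1: The run returns to its start, so emit a `<polygon>` with points (Y-flipped): 37.3849,23.3860 92.6816,23.3860 92.6816,59.2532 37.3849,59.2532.

Run 2: The run is open, so emit a `<polyline>` with points (Y-flipped): 151.2377,105.8167 142.6855,113.8103 78.6857,28.0483 18.5919,58.1305 98.9782,50.3638 102.5981,13.7853.

Run 3: The run returns to its start, so emit a `<polygon>` with points (Y-flipped): 59.2073,78.1455 55.3453,68.8218 46.0216,64.9598 36.6979,68.8218 32.8359,78.1455 36.6979,87.4692 46.0216,91.3312 55.3453,87.4692.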